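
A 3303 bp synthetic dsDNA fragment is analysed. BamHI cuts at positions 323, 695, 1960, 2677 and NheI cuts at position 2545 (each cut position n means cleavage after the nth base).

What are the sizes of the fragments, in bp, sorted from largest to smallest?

1265, 626, 585, 372, 323, 132 bp

Combined cut positions (sorted): 323, 695, 1960, 2545, 2677.
Linear molecule, 5 cuts → 6 fragments:
  323 − 0 = 323 bp
  695 − 323 = 372 bp
  1960 − 695 = 1265 bp
  2545 − 1960 = 585 bp
  2677 − 2545 = 132 bp
  3303 − 2677 = 626 bp
Sorted largest to smallest: 1265, 626, 585, 372, 323, 132 bp.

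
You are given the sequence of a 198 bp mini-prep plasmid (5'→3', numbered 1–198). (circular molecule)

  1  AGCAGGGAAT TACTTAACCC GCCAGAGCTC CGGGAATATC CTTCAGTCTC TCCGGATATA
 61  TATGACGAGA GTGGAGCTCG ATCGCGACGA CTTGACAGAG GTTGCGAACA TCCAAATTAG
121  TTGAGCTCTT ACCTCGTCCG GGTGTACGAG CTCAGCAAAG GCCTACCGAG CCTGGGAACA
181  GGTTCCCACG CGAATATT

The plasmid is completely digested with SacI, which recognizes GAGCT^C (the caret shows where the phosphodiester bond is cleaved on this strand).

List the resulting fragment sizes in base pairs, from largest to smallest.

SacI sites (GAGCTC) start at positions 25, 74, 123, 148.
SacI cuts after base 5 of each site (before the last base), so after positions 29, 78, 127, 152.
Circular molecule, 4 cuts → 4 fragments:
  30–78 → 49 bp
  79–127 → 49 bp
  128–152 → 25 bp
  153–198 then 1–29 → 46 + 29 = 75 bp
Sorted largest to smallest: 75, 49, 49, 25 bp.

75, 49, 49, 25 bp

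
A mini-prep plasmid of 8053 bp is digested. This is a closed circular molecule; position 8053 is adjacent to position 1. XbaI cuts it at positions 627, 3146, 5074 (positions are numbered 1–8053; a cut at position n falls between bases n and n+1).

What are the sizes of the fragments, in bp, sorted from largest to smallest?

Circular molecule, 3 cuts → 3 fragments:
  3146 − 627 = 2519 bp
  5074 − 3146 = 1928 bp
  wrap: 8053 − 5074 + 627 = 3606 bp
Sorted largest to smallest: 3606, 2519, 1928 bp.

3606, 2519, 1928 bp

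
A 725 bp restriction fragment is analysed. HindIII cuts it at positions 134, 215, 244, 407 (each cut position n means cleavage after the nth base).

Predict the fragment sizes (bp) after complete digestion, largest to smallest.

Linear molecule, 4 cuts → 5 fragments:
  134 − 0 = 134 bp
  215 − 134 = 81 bp
  244 − 215 = 29 bp
  407 − 244 = 163 bp
  725 − 407 = 318 bp
Sorted largest to smallest: 318, 163, 134, 81, 29 bp.

318, 163, 134, 81, 29 bp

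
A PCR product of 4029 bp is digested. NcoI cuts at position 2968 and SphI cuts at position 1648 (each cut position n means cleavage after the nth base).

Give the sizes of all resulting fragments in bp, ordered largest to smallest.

Combined cut positions (sorted): 1648, 2968.
Linear molecule, 2 cuts → 3 fragments:
  1648 − 0 = 1648 bp
  2968 − 1648 = 1320 bp
  4029 − 2968 = 1061 bp
Sorted largest to smallest: 1648, 1320, 1061 bp.

1648, 1320, 1061 bp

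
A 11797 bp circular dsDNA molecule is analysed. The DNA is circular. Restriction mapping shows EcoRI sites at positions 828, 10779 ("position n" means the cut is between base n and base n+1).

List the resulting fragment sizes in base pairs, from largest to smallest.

Circular molecule, 2 cuts → 2 fragments:
  10779 − 828 = 9951 bp
  wrap: 11797 − 10779 + 828 = 1846 bp
Sorted largest to smallest: 9951, 1846 bp.

9951, 1846 bp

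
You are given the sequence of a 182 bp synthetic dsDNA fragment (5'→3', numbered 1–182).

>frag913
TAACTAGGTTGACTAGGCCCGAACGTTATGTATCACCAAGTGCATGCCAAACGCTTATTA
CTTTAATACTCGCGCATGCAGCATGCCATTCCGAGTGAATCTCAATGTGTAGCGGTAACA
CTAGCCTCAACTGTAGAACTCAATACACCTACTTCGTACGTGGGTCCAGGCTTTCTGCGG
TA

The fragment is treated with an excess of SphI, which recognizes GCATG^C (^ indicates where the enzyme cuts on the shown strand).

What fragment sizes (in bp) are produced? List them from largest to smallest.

SphI sites (GCATGC) start at positions 42, 74, 81.
SphI cuts after base 5 of each site (before the last base), so after positions 46, 78, 85.
Linear molecule, 3 cuts → 4 fragments:
  1–46 → 46 bp
  47–78 → 32 bp
  79–85 → 7 bp
  86–182 → 97 bp
Sorted largest to smallest: 97, 46, 32, 7 bp.

97, 46, 32, 7 bp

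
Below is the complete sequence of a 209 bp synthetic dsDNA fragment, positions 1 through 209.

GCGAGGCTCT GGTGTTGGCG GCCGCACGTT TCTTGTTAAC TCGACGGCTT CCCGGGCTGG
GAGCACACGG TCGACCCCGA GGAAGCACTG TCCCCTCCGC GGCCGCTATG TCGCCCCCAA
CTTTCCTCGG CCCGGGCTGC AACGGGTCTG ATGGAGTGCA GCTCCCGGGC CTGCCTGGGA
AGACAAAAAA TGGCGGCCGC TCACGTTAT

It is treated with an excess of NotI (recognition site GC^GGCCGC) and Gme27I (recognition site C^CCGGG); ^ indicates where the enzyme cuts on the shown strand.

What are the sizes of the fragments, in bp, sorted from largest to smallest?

49, 33, 32, 31, 30, 19, 15 bp

NotI sites (GCGGCCGC) start at positions 18, 99, 193.
NotI cuts after base 2 of each site, so after positions 19, 100, 194.
Gme27I sites (CCCGGG) start at positions 51, 131, 164.
Gme27I cuts after the first base of each site, so after positions 51, 131, 164.
Combined cut positions: 19, 51, 100, 131, 164, 194.
Linear molecule, 6 cuts → 7 fragments:
  1–19 → 19 bp
  20–51 → 32 bp
  52–100 → 49 bp
  101–131 → 31 bp
  132–164 → 33 bp
  165–194 → 30 bp
  195–209 → 15 bp
Sorted largest to smallest: 49, 33, 32, 31, 30, 19, 15 bp.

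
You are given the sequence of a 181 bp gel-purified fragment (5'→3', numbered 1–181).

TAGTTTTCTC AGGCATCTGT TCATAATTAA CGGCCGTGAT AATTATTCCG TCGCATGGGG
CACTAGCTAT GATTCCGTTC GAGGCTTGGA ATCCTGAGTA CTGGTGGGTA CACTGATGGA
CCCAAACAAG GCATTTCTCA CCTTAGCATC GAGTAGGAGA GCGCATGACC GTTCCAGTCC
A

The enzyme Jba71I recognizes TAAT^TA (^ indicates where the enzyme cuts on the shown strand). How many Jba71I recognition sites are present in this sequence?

TAATTA occurs starting at positions 24, 40.
Jba71I cuts at 2 sites.

2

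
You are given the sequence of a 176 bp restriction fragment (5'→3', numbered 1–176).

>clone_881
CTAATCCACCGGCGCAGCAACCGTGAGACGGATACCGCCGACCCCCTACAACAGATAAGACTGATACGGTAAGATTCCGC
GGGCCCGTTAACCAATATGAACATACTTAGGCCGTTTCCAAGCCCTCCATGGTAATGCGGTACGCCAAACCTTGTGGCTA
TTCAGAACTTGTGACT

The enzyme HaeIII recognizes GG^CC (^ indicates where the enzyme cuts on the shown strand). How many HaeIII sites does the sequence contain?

2

GGCC occurs starting at positions 82, 110.
HaeIII cuts at 2 sites.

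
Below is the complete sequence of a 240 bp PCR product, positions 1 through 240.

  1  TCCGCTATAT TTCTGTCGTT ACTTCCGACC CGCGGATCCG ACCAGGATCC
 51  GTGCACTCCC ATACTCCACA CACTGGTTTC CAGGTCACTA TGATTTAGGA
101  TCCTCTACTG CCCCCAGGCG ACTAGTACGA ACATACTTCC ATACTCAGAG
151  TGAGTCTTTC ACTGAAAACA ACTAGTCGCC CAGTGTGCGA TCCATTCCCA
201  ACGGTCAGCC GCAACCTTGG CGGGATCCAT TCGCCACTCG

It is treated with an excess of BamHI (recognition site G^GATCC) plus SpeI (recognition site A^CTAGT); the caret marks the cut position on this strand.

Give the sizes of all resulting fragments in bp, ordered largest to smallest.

BamHI sites (GGATCC) start at positions 34, 45, 98, 223.
BamHI cuts after the first base of each site, so after positions 34, 45, 98, 223.
SpeI sites (ACTAGT) start at positions 121, 171.
SpeI cuts after the first base of each site, so after positions 121, 171.
Combined cut positions: 34, 45, 98, 121, 171, 223.
Linear molecule, 6 cuts → 7 fragments:
  1–34 → 34 bp
  35–45 → 11 bp
  46–98 → 53 bp
  99–121 → 23 bp
  122–171 → 50 bp
  172–223 → 52 bp
  224–240 → 17 bp
Sorted largest to smallest: 53, 52, 50, 34, 23, 17, 11 bp.

53, 52, 50, 34, 23, 17, 11 bp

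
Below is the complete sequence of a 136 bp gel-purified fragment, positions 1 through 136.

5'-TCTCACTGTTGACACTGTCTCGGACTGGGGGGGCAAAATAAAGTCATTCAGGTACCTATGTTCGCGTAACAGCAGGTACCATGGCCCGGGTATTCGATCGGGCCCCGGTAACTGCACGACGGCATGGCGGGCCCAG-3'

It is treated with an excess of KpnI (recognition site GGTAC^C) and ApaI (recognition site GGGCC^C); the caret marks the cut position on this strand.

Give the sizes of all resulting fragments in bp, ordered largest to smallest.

55, 29, 25, 24, 3 bp

KpnI sites (GGTACC) start at positions 51, 75.
KpnI cuts after base 5 of each site (before the last base), so after positions 55, 79.
ApaI sites (GGGCCC) start at positions 100, 129.
ApaI cuts after base 5 of each site (before the last base), so after positions 104, 133.
Combined cut positions: 55, 79, 104, 133.
Linear molecule, 4 cuts → 5 fragments:
  1–55 → 55 bp
  56–79 → 24 bp
  80–104 → 25 bp
  105–133 → 29 bp
  134–136 → 3 bp
Sorted largest to smallest: 55, 29, 25, 24, 3 bp.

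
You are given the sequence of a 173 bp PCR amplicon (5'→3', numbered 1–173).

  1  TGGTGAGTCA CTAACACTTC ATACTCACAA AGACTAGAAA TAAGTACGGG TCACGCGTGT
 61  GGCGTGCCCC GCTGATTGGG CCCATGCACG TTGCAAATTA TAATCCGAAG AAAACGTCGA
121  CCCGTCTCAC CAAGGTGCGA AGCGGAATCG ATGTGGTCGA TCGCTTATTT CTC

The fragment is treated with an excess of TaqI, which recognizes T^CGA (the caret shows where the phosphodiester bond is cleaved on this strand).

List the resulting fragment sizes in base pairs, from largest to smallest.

TaqI sites (TCGA) start at positions 117, 148, 157.
TaqI cuts after the first base of each site, so after positions 117, 148, 157.
Linear molecule, 3 cuts → 4 fragments:
  1–117 → 117 bp
  118–148 → 31 bp
  149–157 → 9 bp
  158–173 → 16 bp
Sorted largest to smallest: 117, 31, 16, 9 bp.

117, 31, 16, 9 bp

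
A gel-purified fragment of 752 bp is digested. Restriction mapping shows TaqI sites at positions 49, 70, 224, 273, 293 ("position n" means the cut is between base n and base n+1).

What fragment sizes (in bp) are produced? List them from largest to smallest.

459, 154, 49, 49, 21, 20 bp

Linear molecule, 5 cuts → 6 fragments:
  49 − 0 = 49 bp
  70 − 49 = 21 bp
  224 − 70 = 154 bp
  273 − 224 = 49 bp
  293 − 273 = 20 bp
  752 − 293 = 459 bp
Sorted largest to smallest: 459, 154, 49, 49, 21, 20 bp.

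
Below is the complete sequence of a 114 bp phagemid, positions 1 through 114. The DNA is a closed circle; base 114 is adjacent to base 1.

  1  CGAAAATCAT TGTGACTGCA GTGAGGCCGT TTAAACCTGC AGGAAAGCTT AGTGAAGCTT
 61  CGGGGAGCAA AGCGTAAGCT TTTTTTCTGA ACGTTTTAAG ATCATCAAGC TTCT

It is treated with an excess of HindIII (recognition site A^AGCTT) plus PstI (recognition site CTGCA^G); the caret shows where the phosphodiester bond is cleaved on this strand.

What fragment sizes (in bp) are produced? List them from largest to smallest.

31, 27, 21, 21, 10, 4 bp

HindIII sites (AAGCTT) start at positions 45, 55, 76, 107.
HindIII cuts after the first base of each site, so after positions 45, 55, 76, 107.
PstI sites (CTGCAG) start at positions 16, 37.
PstI cuts after base 5 of each site (before the last base), so after positions 20, 41.
Combined cut positions: 20, 41, 45, 55, 76, 107.
Circular molecule, 6 cuts → 6 fragments:
  21–41 → 21 bp
  42–45 → 4 bp
  46–55 → 10 bp
  56–76 → 21 bp
  77–107 → 31 bp
  108–114 then 1–20 → 7 + 20 = 27 bp
Sorted largest to smallest: 31, 27, 21, 21, 10, 4 bp.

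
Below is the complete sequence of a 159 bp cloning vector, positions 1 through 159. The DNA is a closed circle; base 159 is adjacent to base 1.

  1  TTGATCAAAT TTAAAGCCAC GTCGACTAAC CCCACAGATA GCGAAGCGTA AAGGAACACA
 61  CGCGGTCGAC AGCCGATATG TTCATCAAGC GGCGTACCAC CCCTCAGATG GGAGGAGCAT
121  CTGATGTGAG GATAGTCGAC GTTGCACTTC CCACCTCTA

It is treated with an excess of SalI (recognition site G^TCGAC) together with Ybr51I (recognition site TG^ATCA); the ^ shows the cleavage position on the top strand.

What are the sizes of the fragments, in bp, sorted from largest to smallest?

70, 44, 27, 18 bp

SalI sites (GTCGAC) start at positions 21, 65, 135.
SalI cuts after the first base of each site, so after positions 21, 65, 135.
The Ybr51I site (TGATCA) starts at position 2.
Ybr51I cuts after base 2 of each site, so after position 3.
Combined cut positions: 3, 21, 65, 135.
Circular molecule, 4 cuts → 4 fragments:
  4–21 → 18 bp
  22–65 → 44 bp
  66–135 → 70 bp
  136–159 then 1–3 → 24 + 3 = 27 bp
Sorted largest to smallest: 70, 44, 27, 18 bp.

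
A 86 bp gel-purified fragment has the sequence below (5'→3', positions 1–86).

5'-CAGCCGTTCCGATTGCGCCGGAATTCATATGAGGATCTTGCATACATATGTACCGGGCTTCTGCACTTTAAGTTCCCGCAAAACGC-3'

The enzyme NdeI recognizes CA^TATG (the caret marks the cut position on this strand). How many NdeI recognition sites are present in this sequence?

2

CATATG occurs starting at positions 26, 45.
NdeI cuts at 2 sites.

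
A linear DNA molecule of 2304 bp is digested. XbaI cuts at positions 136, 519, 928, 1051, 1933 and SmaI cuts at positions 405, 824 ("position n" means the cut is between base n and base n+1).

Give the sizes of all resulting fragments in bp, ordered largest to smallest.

Combined cut positions (sorted): 136, 405, 519, 824, 928, 1051, 1933.
Linear molecule, 7 cuts → 8 fragments:
  136 − 0 = 136 bp
  405 − 136 = 269 bp
  519 − 405 = 114 bp
  824 − 519 = 305 bp
  928 − 824 = 104 bp
  1051 − 928 = 123 bp
  1933 − 1051 = 882 bp
  2304 − 1933 = 371 bp
Sorted largest to smallest: 882, 371, 305, 269, 136, 123, 114, 104 bp.

882, 371, 305, 269, 136, 123, 114, 104 bp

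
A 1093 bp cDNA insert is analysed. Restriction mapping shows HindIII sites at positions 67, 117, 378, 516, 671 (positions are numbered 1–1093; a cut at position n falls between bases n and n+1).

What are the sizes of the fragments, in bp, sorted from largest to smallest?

422, 261, 155, 138, 67, 50 bp

Linear molecule, 5 cuts → 6 fragments:
  67 − 0 = 67 bp
  117 − 67 = 50 bp
  378 − 117 = 261 bp
  516 − 378 = 138 bp
  671 − 516 = 155 bp
  1093 − 671 = 422 bp
Sorted largest to smallest: 422, 261, 155, 138, 67, 50 bp.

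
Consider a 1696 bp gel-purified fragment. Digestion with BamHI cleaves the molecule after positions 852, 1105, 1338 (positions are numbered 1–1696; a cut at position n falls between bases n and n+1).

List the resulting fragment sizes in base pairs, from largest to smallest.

852, 358, 253, 233 bp

Linear molecule, 3 cuts → 4 fragments:
  852 − 0 = 852 bp
  1105 − 852 = 253 bp
  1338 − 1105 = 233 bp
  1696 − 1338 = 358 bp
Sorted largest to smallest: 852, 358, 253, 233 bp.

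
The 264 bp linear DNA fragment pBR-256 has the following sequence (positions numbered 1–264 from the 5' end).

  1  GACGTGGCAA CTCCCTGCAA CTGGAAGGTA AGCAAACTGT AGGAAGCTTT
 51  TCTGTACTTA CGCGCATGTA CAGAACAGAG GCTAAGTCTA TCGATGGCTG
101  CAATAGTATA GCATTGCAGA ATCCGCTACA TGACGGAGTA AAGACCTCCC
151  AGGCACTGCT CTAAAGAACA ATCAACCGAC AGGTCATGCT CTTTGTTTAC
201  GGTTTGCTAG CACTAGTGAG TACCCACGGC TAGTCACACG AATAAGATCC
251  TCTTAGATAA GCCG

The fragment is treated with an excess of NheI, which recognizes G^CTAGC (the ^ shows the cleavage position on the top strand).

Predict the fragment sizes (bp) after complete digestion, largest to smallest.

206, 58 bp

The NheI site (GCTAGC) starts at position 206.
NheI cuts after the first base of each site, so after position 206.
Linear molecule, 1 cut → 2 fragments:
  1–206 → 206 bp
  207–264 → 58 bp
Sorted largest to smallest: 206, 58 bp.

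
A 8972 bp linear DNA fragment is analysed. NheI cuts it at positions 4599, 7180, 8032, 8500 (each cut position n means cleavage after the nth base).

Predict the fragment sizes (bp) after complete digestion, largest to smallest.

Linear molecule, 4 cuts → 5 fragments:
  4599 − 0 = 4599 bp
  7180 − 4599 = 2581 bp
  8032 − 7180 = 852 bp
  8500 − 8032 = 468 bp
  8972 − 8500 = 472 bp
Sorted largest to smallest: 4599, 2581, 852, 472, 468 bp.

4599, 2581, 852, 472, 468 bp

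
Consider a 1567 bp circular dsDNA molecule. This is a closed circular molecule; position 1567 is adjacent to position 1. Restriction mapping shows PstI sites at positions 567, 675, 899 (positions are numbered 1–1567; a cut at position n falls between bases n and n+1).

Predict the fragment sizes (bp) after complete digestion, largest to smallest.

Circular molecule, 3 cuts → 3 fragments:
  675 − 567 = 108 bp
  899 − 675 = 224 bp
  wrap: 1567 − 899 + 567 = 1235 bp
Sorted largest to smallest: 1235, 224, 108 bp.

1235, 224, 108 bp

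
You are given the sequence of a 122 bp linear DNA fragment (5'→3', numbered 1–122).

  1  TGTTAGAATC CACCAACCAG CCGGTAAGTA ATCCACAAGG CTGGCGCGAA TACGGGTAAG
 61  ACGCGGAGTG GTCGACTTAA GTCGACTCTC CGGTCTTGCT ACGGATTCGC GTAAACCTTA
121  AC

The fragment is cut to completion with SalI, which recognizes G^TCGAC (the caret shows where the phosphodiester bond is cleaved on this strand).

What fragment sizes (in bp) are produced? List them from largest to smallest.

SalI sites (GTCGAC) start at positions 71, 81.
SalI cuts after the first base of each site, so after positions 71, 81.
Linear molecule, 2 cuts → 3 fragments:
  1–71 → 71 bp
  72–81 → 10 bp
  82–122 → 41 bp
Sorted largest to smallest: 71, 41, 10 bp.

71, 41, 10 bp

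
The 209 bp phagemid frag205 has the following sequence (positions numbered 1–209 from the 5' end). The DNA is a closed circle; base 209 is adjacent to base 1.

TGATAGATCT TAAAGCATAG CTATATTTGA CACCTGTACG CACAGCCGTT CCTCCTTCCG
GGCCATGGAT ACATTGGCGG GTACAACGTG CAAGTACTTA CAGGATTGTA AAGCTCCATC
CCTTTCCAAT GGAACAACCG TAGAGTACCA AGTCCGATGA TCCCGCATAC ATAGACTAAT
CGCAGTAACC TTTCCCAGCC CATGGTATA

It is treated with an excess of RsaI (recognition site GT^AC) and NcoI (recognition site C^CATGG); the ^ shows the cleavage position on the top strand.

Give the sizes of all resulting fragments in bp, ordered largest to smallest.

54, 51, 46, 26, 19, 13 bp

RsaI sites (GTAC) start at positions 36, 81, 94, 145.
RsaI cuts after base 2 of each site, so after positions 37, 82, 95, 146.
NcoI sites (CCATGG) start at positions 63, 200.
NcoI cuts after the first base of each site, so after positions 63, 200.
Combined cut positions: 37, 63, 82, 95, 146, 200.
Circular molecule, 6 cuts → 6 fragments:
  38–63 → 26 bp
  64–82 → 19 bp
  83–95 → 13 bp
  96–146 → 51 bp
  147–200 → 54 bp
  201–209 then 1–37 → 9 + 37 = 46 bp
Sorted largest to smallest: 54, 51, 46, 26, 19, 13 bp.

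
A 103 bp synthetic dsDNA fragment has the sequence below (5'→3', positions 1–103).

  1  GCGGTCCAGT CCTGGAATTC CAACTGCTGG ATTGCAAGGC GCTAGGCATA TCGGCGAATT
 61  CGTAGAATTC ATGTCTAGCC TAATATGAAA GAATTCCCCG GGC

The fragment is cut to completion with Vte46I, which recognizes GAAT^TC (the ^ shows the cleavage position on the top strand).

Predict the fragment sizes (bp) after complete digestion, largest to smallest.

41, 26, 18, 9, 9 bp

Vte46I sites (GAATTC) start at positions 15, 56, 65, 91.
Vte46I cuts after base 4 of each site, so after positions 18, 59, 68, 94.
Linear molecule, 4 cuts → 5 fragments:
  1–18 → 18 bp
  19–59 → 41 bp
  60–68 → 9 bp
  69–94 → 26 bp
  95–103 → 9 bp
Sorted largest to smallest: 41, 26, 18, 9, 9 bp.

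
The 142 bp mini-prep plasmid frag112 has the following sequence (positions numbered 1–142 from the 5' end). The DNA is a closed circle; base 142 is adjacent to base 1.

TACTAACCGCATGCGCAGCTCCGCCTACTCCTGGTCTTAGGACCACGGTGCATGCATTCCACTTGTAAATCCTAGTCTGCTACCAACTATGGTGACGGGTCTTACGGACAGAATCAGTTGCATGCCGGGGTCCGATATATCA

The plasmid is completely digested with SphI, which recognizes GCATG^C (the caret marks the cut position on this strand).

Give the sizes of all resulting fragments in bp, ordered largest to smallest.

70, 41, 31 bp

SphI sites (GCATGC) start at positions 9, 50, 120.
SphI cuts after base 5 of each site (before the last base), so after positions 13, 54, 124.
Circular molecule, 3 cuts → 3 fragments:
  14–54 → 41 bp
  55–124 → 70 bp
  125–142 then 1–13 → 18 + 13 = 31 bp
Sorted largest to smallest: 70, 41, 31 bp.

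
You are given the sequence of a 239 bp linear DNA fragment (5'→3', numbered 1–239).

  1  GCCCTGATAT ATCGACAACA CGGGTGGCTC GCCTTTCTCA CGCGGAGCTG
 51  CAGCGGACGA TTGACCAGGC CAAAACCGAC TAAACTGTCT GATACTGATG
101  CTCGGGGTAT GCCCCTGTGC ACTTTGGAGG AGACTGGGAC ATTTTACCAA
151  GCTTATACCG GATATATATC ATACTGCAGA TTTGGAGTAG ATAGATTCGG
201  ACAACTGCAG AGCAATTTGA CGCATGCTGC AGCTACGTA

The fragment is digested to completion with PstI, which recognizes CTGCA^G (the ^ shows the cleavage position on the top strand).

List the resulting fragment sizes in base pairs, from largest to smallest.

PstI sites (CTGCAG) start at positions 48, 174, 205, 227.
PstI cuts after base 5 of each site (before the last base), so after positions 52, 178, 209, 231.
Linear molecule, 4 cuts → 5 fragments:
  1–52 → 52 bp
  53–178 → 126 bp
  179–209 → 31 bp
  210–231 → 22 bp
  232–239 → 8 bp
Sorted largest to smallest: 126, 52, 31, 22, 8 bp.

126, 52, 31, 22, 8 bp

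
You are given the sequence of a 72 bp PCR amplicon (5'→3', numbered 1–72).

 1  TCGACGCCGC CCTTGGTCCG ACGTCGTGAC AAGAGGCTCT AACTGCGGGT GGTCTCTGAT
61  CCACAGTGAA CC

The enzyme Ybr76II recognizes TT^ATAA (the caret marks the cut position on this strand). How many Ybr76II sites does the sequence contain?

0

No occurrence of TTATAA is present in the sequence.
Ybr76II does not cut: 0 sites.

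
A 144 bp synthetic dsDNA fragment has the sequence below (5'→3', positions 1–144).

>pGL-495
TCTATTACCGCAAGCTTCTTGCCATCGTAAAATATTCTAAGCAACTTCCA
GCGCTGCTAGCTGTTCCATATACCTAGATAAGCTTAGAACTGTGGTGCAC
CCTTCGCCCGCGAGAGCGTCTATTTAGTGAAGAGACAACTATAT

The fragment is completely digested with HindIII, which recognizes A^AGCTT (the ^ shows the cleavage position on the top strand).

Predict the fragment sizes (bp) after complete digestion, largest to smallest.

HindIII sites (AAGCTT) start at positions 12, 80.
HindIII cuts after the first base of each site, so after positions 12, 80.
Linear molecule, 2 cuts → 3 fragments:
  1–12 → 12 bp
  13–80 → 68 bp
  81–144 → 64 bp
Sorted largest to smallest: 68, 64, 12 bp.

68, 64, 12 bp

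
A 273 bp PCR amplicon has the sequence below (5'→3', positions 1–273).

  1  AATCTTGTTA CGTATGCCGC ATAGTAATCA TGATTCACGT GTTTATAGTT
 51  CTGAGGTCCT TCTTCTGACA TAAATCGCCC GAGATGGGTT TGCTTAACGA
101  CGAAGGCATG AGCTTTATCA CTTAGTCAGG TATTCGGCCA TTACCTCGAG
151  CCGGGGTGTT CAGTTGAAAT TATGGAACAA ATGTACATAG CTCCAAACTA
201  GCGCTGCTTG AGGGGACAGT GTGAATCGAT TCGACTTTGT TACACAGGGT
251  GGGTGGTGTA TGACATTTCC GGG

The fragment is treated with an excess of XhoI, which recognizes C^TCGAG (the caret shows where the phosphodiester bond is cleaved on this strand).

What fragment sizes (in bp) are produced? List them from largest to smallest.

145, 128 bp

The XhoI site (CTCGAG) starts at position 145.
XhoI cuts after the first base of each site, so after position 145.
Linear molecule, 1 cut → 2 fragments:
  1–145 → 145 bp
  146–273 → 128 bp
Sorted largest to smallest: 145, 128 bp.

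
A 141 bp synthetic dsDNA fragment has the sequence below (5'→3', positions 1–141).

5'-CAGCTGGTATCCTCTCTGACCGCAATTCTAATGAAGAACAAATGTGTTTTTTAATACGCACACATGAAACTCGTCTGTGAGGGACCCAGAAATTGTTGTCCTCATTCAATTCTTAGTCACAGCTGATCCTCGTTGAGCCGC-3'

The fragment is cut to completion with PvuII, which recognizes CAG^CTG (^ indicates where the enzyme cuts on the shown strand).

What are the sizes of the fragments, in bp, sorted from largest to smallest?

119, 19, 3 bp

PvuII sites (CAGCTG) start at positions 1, 120.
PvuII cuts after base 3 of each site, so after positions 3, 122.
Linear molecule, 2 cuts → 3 fragments:
  1–3 → 3 bp
  4–122 → 119 bp
  123–141 → 19 bp
Sorted largest to smallest: 119, 19, 3 bp.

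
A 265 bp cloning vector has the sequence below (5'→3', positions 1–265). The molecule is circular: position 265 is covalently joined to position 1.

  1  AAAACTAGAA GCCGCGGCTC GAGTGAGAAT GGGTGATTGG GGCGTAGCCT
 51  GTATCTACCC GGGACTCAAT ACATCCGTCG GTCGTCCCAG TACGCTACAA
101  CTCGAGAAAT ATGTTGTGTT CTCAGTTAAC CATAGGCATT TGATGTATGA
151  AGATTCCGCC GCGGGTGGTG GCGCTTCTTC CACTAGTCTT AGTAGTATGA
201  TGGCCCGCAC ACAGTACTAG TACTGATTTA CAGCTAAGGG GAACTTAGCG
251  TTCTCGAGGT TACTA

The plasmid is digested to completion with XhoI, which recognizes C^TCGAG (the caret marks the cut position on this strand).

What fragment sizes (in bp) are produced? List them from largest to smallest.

XhoI sites (CTCGAG) start at positions 18, 101, 253.
XhoI cuts after the first base of each site, so after positions 18, 101, 253.
Circular molecule, 3 cuts → 3 fragments:
  19–101 → 83 bp
  102–253 → 152 bp
  254–265 then 1–18 → 12 + 18 = 30 bp
Sorted largest to smallest: 152, 83, 30 bp.

152, 83, 30 bp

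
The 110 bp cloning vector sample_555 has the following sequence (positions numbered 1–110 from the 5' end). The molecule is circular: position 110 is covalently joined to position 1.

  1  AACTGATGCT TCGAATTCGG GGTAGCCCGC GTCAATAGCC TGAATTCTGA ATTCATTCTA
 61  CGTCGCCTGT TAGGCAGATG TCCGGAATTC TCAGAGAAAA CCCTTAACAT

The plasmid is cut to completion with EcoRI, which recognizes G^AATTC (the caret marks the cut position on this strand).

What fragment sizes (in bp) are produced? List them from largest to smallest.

38, 36, 29, 7 bp

EcoRI sites (GAATTC) start at positions 13, 42, 49, 85.
EcoRI cuts after the first base of each site, so after positions 13, 42, 49, 85.
Circular molecule, 4 cuts → 4 fragments:
  14–42 → 29 bp
  43–49 → 7 bp
  50–85 → 36 bp
  86–110 then 1–13 → 25 + 13 = 38 bp
Sorted largest to smallest: 38, 36, 29, 7 bp.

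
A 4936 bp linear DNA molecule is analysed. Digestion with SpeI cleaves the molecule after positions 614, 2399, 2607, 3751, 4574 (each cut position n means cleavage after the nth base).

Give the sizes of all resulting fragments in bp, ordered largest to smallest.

1785, 1144, 823, 614, 362, 208 bp

Linear molecule, 5 cuts → 6 fragments:
  614 − 0 = 614 bp
  2399 − 614 = 1785 bp
  2607 − 2399 = 208 bp
  3751 − 2607 = 1144 bp
  4574 − 3751 = 823 bp
  4936 − 4574 = 362 bp
Sorted largest to smallest: 1785, 1144, 823, 614, 362, 208 bp.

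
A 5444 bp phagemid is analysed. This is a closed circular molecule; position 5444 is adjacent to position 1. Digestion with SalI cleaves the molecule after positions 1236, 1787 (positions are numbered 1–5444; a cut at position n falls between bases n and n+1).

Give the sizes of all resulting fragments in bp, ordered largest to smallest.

Circular molecule, 2 cuts → 2 fragments:
  1787 − 1236 = 551 bp
  wrap: 5444 − 1787 + 1236 = 4893 bp
Sorted largest to smallest: 4893, 551 bp.

4893, 551 bp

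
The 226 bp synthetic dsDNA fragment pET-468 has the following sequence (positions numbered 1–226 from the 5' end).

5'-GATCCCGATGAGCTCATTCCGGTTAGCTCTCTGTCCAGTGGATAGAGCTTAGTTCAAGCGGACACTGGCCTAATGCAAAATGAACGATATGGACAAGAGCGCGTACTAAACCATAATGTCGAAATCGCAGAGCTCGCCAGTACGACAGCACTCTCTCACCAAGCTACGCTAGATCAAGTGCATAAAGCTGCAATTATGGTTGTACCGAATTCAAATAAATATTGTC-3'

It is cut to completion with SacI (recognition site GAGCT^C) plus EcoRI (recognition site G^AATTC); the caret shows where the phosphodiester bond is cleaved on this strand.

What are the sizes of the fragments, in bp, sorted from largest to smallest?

SacI sites (GAGCTC) start at positions 10, 130.
SacI cuts after base 5 of each site (before the last base), so after positions 14, 134.
The EcoRI site (GAATTC) starts at position 207.
EcoRI cuts after the first base of each site, so after position 207.
Combined cut positions: 14, 134, 207.
Linear molecule, 3 cuts → 4 fragments:
  1–14 → 14 bp
  15–134 → 120 bp
  135–207 → 73 bp
  208–226 → 19 bp
Sorted largest to smallest: 120, 73, 19, 14 bp.

120, 73, 19, 14 bp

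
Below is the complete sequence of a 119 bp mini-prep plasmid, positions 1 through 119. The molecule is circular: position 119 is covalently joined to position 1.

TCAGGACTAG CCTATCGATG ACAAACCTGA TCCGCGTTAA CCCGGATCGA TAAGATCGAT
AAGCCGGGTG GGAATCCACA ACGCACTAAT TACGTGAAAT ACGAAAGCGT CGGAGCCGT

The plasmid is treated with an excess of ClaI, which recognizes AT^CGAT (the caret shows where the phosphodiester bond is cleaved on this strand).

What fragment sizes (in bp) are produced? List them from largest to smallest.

ClaI sites (ATCGAT) start at positions 14, 46, 55.
ClaI cuts after base 2 of each site, so after positions 15, 47, 56.
Circular molecule, 3 cuts → 3 fragments:
  16–47 → 32 bp
  48–56 → 9 bp
  57–119 then 1–15 → 63 + 15 = 78 bp
Sorted largest to smallest: 78, 32, 9 bp.

78, 32, 9 bp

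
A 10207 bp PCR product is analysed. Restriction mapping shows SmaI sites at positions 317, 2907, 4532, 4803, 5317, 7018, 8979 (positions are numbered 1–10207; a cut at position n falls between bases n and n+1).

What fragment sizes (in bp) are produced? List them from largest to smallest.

2590, 1961, 1701, 1625, 1228, 514, 317, 271 bp

Linear molecule, 7 cuts → 8 fragments:
  317 − 0 = 317 bp
  2907 − 317 = 2590 bp
  4532 − 2907 = 1625 bp
  4803 − 4532 = 271 bp
  5317 − 4803 = 514 bp
  7018 − 5317 = 1701 bp
  8979 − 7018 = 1961 bp
  10207 − 8979 = 1228 bp
Sorted largest to smallest: 2590, 1961, 1701, 1625, 1228, 514, 317, 271 bp.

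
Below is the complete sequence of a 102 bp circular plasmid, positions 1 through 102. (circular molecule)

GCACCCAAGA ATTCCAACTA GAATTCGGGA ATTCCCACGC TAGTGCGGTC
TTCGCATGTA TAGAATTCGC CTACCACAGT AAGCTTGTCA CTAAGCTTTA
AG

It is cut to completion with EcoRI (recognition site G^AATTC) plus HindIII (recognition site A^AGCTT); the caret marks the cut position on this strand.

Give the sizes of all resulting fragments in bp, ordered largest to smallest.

34, 18, 18, 12, 12, 8 bp

EcoRI sites (GAATTC) start at positions 9, 21, 29, 63.
EcoRI cuts after the first base of each site, so after positions 9, 21, 29, 63.
HindIII sites (AAGCTT) start at positions 81, 93.
HindIII cuts after the first base of each site, so after positions 81, 93.
Combined cut positions: 9, 21, 29, 63, 81, 93.
Circular molecule, 6 cuts → 6 fragments:
  10–21 → 12 bp
  22–29 → 8 bp
  30–63 → 34 bp
  64–81 → 18 bp
  82–93 → 12 bp
  94–102 then 1–9 → 9 + 9 = 18 bp
Sorted largest to smallest: 34, 18, 18, 12, 12, 8 bp.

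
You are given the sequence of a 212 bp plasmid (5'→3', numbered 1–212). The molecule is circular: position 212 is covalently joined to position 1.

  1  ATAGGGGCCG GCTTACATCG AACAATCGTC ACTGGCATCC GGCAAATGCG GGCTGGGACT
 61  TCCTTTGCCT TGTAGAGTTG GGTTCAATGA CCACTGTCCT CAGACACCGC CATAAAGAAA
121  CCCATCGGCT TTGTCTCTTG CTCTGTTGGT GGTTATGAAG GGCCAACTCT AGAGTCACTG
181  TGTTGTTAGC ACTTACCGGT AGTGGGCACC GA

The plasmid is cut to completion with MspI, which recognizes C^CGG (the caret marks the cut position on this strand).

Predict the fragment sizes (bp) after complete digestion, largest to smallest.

157, 31, 24 bp

MspI sites (CCGG) start at positions 8, 39, 196.
MspI cuts after the first base of each site, so after positions 8, 39, 196.
Circular molecule, 3 cuts → 3 fragments:
  9–39 → 31 bp
  40–196 → 157 bp
  197–212 then 1–8 → 16 + 8 = 24 bp
Sorted largest to smallest: 157, 31, 24 bp.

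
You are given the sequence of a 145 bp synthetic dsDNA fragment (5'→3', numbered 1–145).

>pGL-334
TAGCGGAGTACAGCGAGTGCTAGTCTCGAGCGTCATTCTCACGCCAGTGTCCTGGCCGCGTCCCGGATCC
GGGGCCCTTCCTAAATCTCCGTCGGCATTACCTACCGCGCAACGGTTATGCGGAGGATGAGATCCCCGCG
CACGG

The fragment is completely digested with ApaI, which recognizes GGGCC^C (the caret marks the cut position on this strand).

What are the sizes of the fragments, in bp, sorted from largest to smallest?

The ApaI site (GGGCCC) starts at position 72.
ApaI cuts after base 5 of each site (before the last base), so after position 76.
Linear molecule, 1 cut → 2 fragments:
  1–76 → 76 bp
  77–145 → 69 bp
Sorted largest to smallest: 76, 69 bp.

76, 69 bp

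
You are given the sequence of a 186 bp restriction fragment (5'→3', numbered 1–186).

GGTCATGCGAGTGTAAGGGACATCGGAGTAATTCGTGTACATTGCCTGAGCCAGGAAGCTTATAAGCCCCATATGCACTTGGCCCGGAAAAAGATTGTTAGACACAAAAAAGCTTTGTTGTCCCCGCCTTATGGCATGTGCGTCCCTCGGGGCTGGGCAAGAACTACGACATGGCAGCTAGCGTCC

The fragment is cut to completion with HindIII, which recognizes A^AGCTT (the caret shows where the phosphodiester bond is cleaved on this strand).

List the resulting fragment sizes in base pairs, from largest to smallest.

HindIII sites (AAGCTT) start at positions 56, 110.
HindIII cuts after the first base of each site, so after positions 56, 110.
Linear molecule, 2 cuts → 3 fragments:
  1–56 → 56 bp
  57–110 → 54 bp
  111–186 → 76 bp
Sorted largest to smallest: 76, 56, 54 bp.

76, 56, 54 bp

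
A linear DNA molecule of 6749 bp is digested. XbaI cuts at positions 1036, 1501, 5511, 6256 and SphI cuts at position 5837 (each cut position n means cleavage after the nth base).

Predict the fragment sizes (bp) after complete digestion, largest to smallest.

4010, 1036, 493, 465, 419, 326 bp

Combined cut positions (sorted): 1036, 1501, 5511, 5837, 6256.
Linear molecule, 5 cuts → 6 fragments:
  1036 − 0 = 1036 bp
  1501 − 1036 = 465 bp
  5511 − 1501 = 4010 bp
  5837 − 5511 = 326 bp
  6256 − 5837 = 419 bp
  6749 − 6256 = 493 bp
Sorted largest to smallest: 4010, 1036, 493, 465, 419, 326 bp.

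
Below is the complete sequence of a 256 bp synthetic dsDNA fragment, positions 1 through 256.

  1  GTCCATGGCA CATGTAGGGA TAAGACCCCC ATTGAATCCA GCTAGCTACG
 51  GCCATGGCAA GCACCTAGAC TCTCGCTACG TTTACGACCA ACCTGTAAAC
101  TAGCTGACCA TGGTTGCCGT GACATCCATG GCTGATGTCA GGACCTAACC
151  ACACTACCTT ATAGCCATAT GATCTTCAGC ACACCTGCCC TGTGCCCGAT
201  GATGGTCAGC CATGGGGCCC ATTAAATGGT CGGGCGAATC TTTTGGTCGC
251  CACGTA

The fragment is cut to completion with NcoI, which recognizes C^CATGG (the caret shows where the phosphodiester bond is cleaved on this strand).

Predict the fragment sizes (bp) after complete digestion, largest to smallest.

84, 56, 49, 46, 18, 3 bp

NcoI sites (CCATGG) start at positions 3, 52, 108, 126, 210.
NcoI cuts after the first base of each site, so after positions 3, 52, 108, 126, 210.
Linear molecule, 5 cuts → 6 fragments:
  1–3 → 3 bp
  4–52 → 49 bp
  53–108 → 56 bp
  109–126 → 18 bp
  127–210 → 84 bp
  211–256 → 46 bp
Sorted largest to smallest: 84, 56, 49, 46, 18, 3 bp.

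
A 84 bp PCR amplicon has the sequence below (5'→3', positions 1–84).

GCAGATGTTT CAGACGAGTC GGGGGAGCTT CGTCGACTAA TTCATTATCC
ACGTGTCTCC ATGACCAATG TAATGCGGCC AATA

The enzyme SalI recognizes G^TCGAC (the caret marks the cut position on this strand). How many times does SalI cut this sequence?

1

GTCGAC occurs starting at position 32.
SalI cuts at 1 site.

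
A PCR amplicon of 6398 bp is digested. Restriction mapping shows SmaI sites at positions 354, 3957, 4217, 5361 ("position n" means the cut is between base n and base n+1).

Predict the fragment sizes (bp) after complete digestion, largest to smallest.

Linear molecule, 4 cuts → 5 fragments:
  354 − 0 = 354 bp
  3957 − 354 = 3603 bp
  4217 − 3957 = 260 bp
  5361 − 4217 = 1144 bp
  6398 − 5361 = 1037 bp
Sorted largest to smallest: 3603, 1144, 1037, 354, 260 bp.

3603, 1144, 1037, 354, 260 bp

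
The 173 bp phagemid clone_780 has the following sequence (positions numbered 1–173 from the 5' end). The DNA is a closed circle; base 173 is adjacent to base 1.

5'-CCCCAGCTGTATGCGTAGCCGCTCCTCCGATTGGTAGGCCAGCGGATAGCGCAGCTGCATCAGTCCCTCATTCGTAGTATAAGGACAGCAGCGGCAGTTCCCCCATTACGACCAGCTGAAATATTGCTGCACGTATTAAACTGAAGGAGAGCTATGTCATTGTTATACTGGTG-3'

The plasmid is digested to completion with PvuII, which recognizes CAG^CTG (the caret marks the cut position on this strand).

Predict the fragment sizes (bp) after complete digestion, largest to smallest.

PvuII sites (CAGCTG) start at positions 4, 52, 113.
PvuII cuts after base 3 of each site, so after positions 6, 54, 115.
Circular molecule, 3 cuts → 3 fragments:
  7–54 → 48 bp
  55–115 → 61 bp
  116–173 then 1–6 → 58 + 6 = 64 bp
Sorted largest to smallest: 64, 61, 48 bp.

64, 61, 48 bp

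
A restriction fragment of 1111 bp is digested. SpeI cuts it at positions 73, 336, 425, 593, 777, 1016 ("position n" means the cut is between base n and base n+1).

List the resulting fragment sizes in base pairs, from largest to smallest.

Linear molecule, 6 cuts → 7 fragments:
  73 − 0 = 73 bp
  336 − 73 = 263 bp
  425 − 336 = 89 bp
  593 − 425 = 168 bp
  777 − 593 = 184 bp
  1016 − 777 = 239 bp
  1111 − 1016 = 95 bp
Sorted largest to smallest: 263, 239, 184, 168, 95, 89, 73 bp.

263, 239, 184, 168, 95, 89, 73 bp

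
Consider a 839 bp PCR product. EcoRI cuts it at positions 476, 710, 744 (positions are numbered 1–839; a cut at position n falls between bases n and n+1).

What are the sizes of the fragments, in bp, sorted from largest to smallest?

Linear molecule, 3 cuts → 4 fragments:
  476 − 0 = 476 bp
  710 − 476 = 234 bp
  744 − 710 = 34 bp
  839 − 744 = 95 bp
Sorted largest to smallest: 476, 234, 95, 34 bp.

476, 234, 95, 34 bp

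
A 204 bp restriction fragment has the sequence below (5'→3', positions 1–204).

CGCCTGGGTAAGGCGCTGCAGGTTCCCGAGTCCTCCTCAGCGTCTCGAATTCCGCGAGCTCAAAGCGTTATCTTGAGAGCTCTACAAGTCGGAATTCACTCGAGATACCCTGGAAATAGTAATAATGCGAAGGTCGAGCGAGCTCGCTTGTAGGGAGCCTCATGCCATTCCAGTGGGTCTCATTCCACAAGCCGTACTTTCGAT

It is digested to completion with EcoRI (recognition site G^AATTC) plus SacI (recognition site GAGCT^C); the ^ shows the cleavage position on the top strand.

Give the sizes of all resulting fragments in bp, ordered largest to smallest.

60, 52, 47, 21, 13, 11 bp

EcoRI sites (GAATTC) start at positions 47, 92.
EcoRI cuts after the first base of each site, so after positions 47, 92.
SacI sites (GAGCTC) start at positions 56, 77, 140.
SacI cuts after base 5 of each site (before the last base), so after positions 60, 81, 144.
Combined cut positions: 47, 60, 81, 92, 144.
Linear molecule, 5 cuts → 6 fragments:
  1–47 → 47 bp
  48–60 → 13 bp
  61–81 → 21 bp
  82–92 → 11 bp
  93–144 → 52 bp
  145–204 → 60 bp
Sorted largest to smallest: 60, 52, 47, 21, 13, 11 bp.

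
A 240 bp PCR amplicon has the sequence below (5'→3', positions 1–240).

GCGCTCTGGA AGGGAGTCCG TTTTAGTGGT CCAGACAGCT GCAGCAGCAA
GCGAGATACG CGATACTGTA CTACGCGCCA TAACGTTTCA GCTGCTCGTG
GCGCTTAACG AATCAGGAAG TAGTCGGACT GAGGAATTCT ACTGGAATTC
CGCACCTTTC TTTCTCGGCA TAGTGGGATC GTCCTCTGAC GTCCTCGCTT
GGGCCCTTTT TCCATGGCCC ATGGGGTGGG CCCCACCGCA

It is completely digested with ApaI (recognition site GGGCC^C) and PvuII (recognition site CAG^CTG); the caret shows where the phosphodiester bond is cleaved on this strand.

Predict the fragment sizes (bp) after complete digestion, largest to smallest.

114, 53, 38, 27, 8 bp

ApaI sites (GGGCCC) start at positions 201, 228.
ApaI cuts after base 5 of each site (before the last base), so after positions 205, 232.
PvuII sites (CAGCTG) start at positions 36, 89.
PvuII cuts after base 3 of each site, so after positions 38, 91.
Combined cut positions: 38, 91, 205, 232.
Linear molecule, 4 cuts → 5 fragments:
  1–38 → 38 bp
  39–91 → 53 bp
  92–205 → 114 bp
  206–232 → 27 bp
  233–240 → 8 bp
Sorted largest to smallest: 114, 53, 38, 27, 8 bp.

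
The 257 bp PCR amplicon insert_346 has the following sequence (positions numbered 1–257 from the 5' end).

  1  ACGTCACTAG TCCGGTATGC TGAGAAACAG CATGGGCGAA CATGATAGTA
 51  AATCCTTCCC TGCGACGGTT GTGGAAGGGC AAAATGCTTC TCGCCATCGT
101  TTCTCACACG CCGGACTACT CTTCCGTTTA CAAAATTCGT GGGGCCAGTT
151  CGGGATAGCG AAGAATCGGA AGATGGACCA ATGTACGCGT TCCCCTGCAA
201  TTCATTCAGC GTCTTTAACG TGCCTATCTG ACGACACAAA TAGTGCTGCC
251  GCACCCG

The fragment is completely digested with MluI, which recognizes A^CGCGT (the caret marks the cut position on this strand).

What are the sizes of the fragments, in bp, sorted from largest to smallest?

The MluI site (ACGCGT) starts at position 185.
MluI cuts after the first base of each site, so after position 185.
Linear molecule, 1 cut → 2 fragments:
  1–185 → 185 bp
  186–257 → 72 bp
Sorted largest to smallest: 185, 72 bp.

185, 72 bp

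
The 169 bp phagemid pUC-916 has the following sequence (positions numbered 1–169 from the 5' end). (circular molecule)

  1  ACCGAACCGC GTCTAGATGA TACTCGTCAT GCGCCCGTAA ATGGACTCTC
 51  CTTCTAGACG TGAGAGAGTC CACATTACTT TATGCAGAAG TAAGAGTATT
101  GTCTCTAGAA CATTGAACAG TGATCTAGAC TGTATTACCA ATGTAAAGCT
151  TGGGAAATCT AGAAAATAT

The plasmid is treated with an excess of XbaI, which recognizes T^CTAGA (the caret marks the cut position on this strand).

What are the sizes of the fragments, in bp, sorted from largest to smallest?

XbaI sites (TCTAGA) start at positions 12, 53, 104, 124, 158.
XbaI cuts after the first base of each site, so after positions 12, 53, 104, 124, 158.
Circular molecule, 5 cuts → 5 fragments:
  13–53 → 41 bp
  54–104 → 51 bp
  105–124 → 20 bp
  125–158 → 34 bp
  159–169 then 1–12 → 11 + 12 = 23 bp
Sorted largest to smallest: 51, 41, 34, 23, 20 bp.

51, 41, 34, 23, 20 bp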